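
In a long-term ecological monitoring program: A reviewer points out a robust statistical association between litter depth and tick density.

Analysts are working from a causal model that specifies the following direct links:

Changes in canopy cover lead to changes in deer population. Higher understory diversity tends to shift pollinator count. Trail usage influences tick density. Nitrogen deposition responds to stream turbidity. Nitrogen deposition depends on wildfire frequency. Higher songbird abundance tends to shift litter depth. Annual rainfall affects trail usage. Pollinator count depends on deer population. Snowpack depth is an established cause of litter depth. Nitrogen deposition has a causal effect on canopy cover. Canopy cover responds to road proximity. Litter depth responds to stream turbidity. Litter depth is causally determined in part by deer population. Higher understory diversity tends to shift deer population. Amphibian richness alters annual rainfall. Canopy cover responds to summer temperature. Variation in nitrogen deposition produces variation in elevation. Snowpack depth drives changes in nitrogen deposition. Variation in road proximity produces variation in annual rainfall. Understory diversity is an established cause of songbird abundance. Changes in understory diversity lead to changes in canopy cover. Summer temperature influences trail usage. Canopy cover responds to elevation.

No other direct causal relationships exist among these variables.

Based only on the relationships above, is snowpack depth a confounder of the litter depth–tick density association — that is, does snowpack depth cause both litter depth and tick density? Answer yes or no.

no

Snowpack depth has no stated causal path to tick density. A confounder must cause both variables, so snowpack depth does not qualify.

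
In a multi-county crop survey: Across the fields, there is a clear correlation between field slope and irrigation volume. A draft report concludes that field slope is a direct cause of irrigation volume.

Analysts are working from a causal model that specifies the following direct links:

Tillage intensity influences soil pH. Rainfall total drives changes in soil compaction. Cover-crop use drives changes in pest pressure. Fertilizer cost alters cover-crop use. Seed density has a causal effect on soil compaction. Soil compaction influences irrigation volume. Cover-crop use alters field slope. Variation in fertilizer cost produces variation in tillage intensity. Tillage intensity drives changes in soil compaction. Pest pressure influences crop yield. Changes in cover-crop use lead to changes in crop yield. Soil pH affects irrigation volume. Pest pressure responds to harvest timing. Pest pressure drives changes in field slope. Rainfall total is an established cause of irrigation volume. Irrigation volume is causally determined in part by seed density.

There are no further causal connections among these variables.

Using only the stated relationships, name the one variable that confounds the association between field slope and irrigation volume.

Fertilizer cost has a causal path to field slope (fertilizer cost → cover-crop use → field slope) and a separate causal path to irrigation volume (fertilizer cost → tillage intensity → soil pH → irrigation volume), so it is a common cause of both.
No stated relationship gives field slope a causal route to irrigation volume, so the correlation is explained by the shared upstream cause rather than a direct effect.

fertilizer cost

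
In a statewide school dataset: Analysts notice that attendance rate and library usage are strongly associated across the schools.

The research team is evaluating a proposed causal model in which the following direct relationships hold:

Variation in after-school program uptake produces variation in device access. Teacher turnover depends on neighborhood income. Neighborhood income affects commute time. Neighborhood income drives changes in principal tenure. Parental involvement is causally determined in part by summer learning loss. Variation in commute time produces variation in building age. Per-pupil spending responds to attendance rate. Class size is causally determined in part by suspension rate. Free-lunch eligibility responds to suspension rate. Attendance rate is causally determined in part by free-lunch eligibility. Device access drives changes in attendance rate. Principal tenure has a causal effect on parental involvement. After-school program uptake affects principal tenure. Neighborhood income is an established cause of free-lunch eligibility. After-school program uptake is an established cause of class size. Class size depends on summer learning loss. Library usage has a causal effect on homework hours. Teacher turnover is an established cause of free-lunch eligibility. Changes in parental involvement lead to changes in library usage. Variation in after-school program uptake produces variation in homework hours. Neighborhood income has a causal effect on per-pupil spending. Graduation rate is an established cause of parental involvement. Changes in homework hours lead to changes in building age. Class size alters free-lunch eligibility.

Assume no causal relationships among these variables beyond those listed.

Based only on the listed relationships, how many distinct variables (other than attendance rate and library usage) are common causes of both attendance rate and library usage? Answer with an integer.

3

The common causes are: after-school program uptake (to attendance rate via after-school program uptake → device access → attendance rate; to library usage via after-school program uptake → principal tenure → parental involvement → library usage); neighborhood income (to attendance rate via neighborhood income → free-lunch eligibility → attendance rate; to library usage via neighborhood income → principal tenure → parental involvement → library usage); summer learning loss (to attendance rate via summer learning loss → class size → free-lunch eligibility → attendance rate; to library usage via summer learning loss → parental involvement → library usage).
Every other variable lacks a causal path to at least one of attendance rate and library usage.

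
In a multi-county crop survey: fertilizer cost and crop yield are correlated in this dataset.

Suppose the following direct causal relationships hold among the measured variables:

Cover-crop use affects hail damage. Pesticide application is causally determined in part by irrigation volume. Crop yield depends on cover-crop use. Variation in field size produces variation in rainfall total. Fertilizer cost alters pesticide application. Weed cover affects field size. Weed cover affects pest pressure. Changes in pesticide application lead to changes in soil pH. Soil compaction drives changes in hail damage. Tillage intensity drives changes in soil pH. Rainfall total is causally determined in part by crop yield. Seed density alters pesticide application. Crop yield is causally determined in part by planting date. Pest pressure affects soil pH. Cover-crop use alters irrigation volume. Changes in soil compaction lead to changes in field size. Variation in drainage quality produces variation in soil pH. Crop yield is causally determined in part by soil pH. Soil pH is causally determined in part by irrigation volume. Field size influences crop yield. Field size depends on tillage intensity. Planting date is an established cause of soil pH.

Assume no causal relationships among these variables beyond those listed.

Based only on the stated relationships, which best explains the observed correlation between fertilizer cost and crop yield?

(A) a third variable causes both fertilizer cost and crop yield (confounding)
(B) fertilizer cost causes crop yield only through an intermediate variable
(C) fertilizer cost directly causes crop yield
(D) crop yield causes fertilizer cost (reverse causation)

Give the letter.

Fertilizer cost reaches crop yield through fertilizer cost → pesticide application → soil pH → crop yield — an indirect causal chain with no direct fertilizer cost → crop yield link. No variable causes both fertilizer cost and crop yield, so confounding is ruled out; the effect is mediated.

B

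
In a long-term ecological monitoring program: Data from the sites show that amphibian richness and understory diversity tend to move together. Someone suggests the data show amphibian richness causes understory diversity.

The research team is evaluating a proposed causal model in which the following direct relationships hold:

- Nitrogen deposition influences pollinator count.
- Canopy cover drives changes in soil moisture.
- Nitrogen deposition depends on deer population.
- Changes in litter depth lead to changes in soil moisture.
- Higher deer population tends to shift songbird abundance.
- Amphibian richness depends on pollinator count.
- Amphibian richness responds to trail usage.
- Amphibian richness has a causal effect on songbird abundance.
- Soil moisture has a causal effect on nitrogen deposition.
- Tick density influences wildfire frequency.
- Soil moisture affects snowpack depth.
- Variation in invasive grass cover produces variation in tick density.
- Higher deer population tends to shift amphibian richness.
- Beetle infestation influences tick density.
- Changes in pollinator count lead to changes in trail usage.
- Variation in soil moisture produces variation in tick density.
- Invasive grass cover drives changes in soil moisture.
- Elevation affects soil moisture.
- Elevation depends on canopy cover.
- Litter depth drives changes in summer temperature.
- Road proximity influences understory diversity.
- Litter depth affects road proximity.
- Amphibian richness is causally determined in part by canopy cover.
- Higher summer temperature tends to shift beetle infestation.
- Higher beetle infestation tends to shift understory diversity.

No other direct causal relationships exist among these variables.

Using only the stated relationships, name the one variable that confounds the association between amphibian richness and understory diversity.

litter depth

Litter depth has a causal path to amphibian richness (litter depth → soil moisture → nitrogen deposition → pollinator count → amphibian richness) and a separate causal path to understory diversity (litter depth → road proximity → understory diversity), so it is a common cause of both.
No stated relationship gives amphibian richness a causal route to understory diversity, so the correlation is explained by the shared upstream cause rather than a direct effect.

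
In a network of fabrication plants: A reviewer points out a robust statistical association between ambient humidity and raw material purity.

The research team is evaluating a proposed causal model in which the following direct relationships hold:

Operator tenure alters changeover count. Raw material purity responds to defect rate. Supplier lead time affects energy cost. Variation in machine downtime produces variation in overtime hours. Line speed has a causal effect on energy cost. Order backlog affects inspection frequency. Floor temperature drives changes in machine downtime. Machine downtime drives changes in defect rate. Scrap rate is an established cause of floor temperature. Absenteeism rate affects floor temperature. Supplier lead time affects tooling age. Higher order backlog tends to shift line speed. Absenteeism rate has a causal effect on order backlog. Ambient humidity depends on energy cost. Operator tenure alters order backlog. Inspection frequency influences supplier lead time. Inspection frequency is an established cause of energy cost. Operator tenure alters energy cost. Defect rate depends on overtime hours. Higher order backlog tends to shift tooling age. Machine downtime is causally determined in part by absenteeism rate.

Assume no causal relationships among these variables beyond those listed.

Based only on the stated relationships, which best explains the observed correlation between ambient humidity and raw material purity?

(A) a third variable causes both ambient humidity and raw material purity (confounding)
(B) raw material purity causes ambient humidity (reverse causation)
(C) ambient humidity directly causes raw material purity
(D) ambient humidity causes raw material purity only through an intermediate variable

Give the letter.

A

Absenteeism rate causes ambient humidity (absenteeism rate → order backlog → line speed → energy cost → ambient humidity) and raw material purity (absenteeism rate → machine downtime → defect rate → raw material purity) — a common cause creating the correlation.
There is no stated path from ambient humidity to raw material purity or from raw material purity to ambient humidity, so neither direct nor reverse causation applies.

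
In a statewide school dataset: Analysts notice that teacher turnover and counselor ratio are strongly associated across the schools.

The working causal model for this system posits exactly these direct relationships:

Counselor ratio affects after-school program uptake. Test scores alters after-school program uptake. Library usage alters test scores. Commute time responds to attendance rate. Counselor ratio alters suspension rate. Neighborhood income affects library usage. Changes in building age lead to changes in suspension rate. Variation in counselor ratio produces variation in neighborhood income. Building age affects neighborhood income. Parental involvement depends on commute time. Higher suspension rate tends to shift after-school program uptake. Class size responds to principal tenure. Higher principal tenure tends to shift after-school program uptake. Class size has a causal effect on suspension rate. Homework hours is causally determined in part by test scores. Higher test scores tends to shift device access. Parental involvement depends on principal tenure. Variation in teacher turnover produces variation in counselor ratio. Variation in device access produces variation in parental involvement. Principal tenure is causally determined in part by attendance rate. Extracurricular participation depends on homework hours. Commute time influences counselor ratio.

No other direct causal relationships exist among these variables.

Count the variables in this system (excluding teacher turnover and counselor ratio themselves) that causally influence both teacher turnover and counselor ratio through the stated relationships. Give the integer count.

0

No listed variable has a causal path to both teacher turnover and counselor ratio, so there are no common causes.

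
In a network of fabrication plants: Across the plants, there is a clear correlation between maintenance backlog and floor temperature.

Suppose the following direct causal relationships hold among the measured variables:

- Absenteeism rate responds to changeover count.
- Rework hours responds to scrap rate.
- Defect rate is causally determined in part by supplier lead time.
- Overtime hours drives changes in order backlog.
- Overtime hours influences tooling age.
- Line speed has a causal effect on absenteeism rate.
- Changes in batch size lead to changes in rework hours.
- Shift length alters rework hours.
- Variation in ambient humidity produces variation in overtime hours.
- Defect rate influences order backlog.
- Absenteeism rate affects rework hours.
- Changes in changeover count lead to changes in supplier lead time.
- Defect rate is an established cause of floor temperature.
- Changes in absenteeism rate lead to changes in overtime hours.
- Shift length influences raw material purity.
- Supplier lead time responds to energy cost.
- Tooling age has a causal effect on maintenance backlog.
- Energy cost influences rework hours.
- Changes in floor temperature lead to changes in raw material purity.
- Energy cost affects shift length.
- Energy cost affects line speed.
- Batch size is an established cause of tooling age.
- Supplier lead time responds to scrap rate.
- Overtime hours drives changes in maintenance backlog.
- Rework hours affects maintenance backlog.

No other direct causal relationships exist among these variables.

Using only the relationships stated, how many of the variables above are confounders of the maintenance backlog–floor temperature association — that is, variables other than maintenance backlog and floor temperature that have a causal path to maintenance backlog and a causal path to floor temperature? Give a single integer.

3

The common causes are: changeover count (to maintenance backlog via changeover count → absenteeism rate → overtime hours → maintenance backlog; to floor temperature via changeover count → supplier lead time → defect rate → floor temperature); energy cost (to maintenance backlog via energy cost → rework hours → maintenance backlog; to floor temperature via energy cost → supplier lead time → defect rate → floor temperature); scrap rate (to maintenance backlog via scrap rate → rework hours → maintenance backlog; to floor temperature via scrap rate → supplier lead time → defect rate → floor temperature).
Every other variable lacks a causal path to at least one of maintenance backlog and floor temperature.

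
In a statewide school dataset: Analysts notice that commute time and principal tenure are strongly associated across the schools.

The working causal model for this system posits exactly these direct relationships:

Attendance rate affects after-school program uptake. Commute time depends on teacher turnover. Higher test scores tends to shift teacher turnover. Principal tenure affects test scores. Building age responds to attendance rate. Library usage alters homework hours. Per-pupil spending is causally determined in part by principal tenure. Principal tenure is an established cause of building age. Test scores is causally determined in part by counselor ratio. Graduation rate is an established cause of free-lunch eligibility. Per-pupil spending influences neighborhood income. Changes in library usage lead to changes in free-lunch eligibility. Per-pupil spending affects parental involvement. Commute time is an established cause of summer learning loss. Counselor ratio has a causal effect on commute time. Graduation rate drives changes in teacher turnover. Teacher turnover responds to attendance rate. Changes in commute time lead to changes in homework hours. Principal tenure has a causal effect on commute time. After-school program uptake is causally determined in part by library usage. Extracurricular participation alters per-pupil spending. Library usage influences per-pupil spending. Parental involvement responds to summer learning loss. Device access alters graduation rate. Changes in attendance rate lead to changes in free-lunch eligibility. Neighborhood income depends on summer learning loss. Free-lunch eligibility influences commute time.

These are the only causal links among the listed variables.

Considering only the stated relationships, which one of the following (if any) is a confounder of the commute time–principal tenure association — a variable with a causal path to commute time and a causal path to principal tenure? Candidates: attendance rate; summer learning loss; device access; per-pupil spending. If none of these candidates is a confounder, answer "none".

None of the listed candidates has causal paths to both commute time and principal tenure in the stated relationships, so none is a common cause.

none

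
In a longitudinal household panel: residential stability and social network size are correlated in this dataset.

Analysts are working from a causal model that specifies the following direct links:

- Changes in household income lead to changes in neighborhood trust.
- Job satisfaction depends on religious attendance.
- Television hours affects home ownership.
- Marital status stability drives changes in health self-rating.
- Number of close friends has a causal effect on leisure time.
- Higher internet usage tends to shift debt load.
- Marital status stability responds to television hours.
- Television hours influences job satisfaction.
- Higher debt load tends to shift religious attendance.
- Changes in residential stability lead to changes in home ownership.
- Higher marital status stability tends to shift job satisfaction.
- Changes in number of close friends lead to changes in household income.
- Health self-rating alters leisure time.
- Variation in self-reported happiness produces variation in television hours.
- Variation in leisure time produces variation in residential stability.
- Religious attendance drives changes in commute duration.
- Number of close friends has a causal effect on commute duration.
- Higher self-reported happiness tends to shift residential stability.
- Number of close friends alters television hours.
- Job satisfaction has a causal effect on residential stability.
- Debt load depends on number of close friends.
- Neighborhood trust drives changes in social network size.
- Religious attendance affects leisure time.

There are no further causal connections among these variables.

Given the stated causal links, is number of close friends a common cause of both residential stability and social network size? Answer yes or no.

Number of close friends has a causal path to residential stability (number of close friends → leisure time → residential stability) and to social network size (number of close friends → household income → neighborhood trust → social network size), so it is a common cause of both — a confounder.

yes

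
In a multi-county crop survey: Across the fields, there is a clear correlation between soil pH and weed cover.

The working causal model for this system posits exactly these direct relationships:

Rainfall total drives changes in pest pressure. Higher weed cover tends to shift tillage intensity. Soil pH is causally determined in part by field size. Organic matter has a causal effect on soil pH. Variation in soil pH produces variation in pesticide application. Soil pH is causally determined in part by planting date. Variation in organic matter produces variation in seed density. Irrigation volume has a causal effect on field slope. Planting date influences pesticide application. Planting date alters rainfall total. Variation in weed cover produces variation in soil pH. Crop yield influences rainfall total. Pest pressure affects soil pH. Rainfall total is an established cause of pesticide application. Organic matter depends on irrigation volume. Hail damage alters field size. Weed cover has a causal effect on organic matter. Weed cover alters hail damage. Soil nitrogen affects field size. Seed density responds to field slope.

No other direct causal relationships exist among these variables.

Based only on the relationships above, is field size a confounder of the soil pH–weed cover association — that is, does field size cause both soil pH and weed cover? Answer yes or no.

no

Field size has no stated causal path to weed cover. A confounder must cause both variables, so field size does not qualify.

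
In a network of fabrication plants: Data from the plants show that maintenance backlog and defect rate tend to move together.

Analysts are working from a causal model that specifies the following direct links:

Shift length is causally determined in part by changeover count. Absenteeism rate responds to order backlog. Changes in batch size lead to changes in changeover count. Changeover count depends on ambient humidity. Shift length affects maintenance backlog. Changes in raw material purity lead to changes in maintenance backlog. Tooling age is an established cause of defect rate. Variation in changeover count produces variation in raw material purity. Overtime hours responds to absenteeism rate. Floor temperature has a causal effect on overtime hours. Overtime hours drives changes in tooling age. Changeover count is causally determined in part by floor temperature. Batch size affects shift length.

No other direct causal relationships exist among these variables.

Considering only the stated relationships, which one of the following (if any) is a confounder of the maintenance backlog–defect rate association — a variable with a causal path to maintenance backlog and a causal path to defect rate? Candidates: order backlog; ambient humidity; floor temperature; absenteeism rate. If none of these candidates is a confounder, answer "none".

floor temperature

Floor temperature causes maintenance backlog (floor temperature → changeover count → raw material purity → maintenance backlog) and also causes defect rate (floor temperature → overtime hours → tooling age → defect rate); it is a common cause of both.
Each of the other candidates lacks a causal path to at least one of maintenance backlog and defect rate, so they do not confound the relationship.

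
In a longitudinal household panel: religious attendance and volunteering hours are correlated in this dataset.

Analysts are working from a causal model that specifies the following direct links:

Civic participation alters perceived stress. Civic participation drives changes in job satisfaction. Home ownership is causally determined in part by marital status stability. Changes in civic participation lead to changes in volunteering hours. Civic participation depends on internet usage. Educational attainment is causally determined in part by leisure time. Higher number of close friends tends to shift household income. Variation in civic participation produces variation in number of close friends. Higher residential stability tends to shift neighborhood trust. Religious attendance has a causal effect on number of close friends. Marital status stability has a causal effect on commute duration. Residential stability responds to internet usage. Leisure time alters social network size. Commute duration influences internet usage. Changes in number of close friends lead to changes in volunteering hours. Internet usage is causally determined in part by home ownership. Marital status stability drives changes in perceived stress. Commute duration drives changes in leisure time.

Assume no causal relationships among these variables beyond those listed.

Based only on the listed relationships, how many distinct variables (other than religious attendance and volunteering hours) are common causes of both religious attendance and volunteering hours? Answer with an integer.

No listed variable has a causal path to both religious attendance and volunteering hours, so there are no common causes.

0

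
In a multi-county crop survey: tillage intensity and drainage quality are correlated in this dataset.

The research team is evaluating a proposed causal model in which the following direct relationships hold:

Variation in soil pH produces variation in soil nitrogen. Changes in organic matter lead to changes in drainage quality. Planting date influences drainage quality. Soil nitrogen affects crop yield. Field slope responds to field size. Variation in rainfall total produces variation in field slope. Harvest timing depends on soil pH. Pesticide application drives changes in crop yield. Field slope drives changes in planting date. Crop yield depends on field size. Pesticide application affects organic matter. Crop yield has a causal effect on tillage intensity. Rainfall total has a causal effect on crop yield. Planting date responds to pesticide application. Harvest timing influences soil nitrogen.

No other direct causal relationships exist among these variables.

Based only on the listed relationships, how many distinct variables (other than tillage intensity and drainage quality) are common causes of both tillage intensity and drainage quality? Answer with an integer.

The common causes are: field size (to tillage intensity via field size → crop yield → tillage intensity; to drainage quality via field size → field slope → planting date → drainage quality); pesticide application (to tillage intensity via pesticide application → crop yield → tillage intensity; to drainage quality via pesticide application → planting date → drainage quality); rainfall total (to tillage intensity via rainfall total → crop yield → tillage intensity; to drainage quality via rainfall total → field slope → planting date → drainage quality).
Every other variable lacks a causal path to at least one of tillage intensity and drainage quality.

3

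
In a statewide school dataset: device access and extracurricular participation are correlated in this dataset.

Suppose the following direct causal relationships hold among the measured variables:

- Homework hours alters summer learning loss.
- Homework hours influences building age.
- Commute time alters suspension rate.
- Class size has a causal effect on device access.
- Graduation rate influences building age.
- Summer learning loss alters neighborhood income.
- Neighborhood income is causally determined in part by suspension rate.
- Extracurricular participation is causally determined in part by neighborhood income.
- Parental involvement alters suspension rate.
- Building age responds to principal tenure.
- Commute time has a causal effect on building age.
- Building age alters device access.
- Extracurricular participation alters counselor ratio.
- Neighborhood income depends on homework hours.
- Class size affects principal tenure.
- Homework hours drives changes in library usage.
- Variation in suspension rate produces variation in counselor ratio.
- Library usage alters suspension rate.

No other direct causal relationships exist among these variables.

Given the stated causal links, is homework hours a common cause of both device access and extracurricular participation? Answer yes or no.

yes

Homework hours has a causal path to device access (homework hours → building age → device access) and to extracurricular participation (homework hours → neighborhood income → extracurricular participation), so it is a common cause of both — a confounder.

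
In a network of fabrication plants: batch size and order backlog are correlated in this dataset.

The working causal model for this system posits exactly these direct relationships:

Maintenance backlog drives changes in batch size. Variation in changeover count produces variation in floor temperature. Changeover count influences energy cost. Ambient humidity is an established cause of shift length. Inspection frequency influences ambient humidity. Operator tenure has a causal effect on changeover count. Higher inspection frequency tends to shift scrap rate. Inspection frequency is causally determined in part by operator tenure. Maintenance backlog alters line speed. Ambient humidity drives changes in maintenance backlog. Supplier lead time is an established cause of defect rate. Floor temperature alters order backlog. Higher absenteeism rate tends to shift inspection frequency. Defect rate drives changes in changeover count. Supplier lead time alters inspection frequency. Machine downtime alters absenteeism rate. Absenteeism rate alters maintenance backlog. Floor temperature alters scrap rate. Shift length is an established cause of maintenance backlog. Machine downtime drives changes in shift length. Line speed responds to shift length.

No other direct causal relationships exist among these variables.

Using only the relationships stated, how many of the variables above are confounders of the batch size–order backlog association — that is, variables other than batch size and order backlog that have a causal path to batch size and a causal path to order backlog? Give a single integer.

2

The common causes are: operator tenure (to batch size via operator tenure → inspection frequency → ambient humidity → maintenance backlog → batch size; to order backlog via operator tenure → changeover count → floor temperature → order backlog); supplier lead time (to batch size via supplier lead time → inspection frequency → ambient humidity → maintenance backlog → batch size; to order backlog via supplier lead time → defect rate → changeover count → floor temperature → order backlog).
Every other variable lacks a causal path to at least one of batch size and order backlog.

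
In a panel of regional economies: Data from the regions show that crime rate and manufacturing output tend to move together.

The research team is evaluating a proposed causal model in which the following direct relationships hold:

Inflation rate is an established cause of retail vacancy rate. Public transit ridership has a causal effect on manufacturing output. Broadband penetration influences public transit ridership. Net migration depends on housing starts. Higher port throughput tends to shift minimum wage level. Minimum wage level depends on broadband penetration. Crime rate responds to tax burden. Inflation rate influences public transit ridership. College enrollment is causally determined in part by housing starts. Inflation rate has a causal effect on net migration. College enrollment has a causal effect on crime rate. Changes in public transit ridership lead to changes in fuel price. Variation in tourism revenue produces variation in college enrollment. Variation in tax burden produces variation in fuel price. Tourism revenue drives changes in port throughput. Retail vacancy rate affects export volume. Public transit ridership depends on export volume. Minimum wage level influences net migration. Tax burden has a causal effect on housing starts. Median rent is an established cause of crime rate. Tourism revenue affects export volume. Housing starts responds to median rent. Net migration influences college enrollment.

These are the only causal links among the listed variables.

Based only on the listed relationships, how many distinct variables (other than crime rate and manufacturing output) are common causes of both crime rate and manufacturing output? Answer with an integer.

The common causes are: broadband penetration (to crime rate via broadband penetration → minimum wage level → net migration → college enrollment → crime rate; to manufacturing output via broadband penetration → public transit ridership → manufacturing output); inflation rate (to crime rate via inflation rate → net migration → college enrollment → crime rate; to manufacturing output via inflation rate → public transit ridership → manufacturing output); tourism revenue (to crime rate via tourism revenue → college enrollment → crime rate; to manufacturing output via tourism revenue → export volume → public transit ridership → manufacturing output).
Every other variable lacks a causal path to at least one of crime rate and manufacturing output.

3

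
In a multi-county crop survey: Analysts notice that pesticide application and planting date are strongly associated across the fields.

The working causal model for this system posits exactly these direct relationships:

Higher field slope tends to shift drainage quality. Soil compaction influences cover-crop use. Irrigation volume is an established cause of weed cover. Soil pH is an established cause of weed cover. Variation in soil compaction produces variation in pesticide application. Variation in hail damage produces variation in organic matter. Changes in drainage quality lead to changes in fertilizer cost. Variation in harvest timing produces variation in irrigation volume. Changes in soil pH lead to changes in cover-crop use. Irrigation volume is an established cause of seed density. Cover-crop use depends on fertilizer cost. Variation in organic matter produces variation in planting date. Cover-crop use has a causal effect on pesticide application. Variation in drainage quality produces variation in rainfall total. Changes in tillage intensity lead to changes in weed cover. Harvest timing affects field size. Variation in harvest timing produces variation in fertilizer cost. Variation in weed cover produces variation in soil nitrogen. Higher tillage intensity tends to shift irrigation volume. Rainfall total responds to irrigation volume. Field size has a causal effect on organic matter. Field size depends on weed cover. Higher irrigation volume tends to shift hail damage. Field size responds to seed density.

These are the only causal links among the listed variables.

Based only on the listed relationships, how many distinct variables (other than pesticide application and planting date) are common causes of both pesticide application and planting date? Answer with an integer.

2

The common causes are: harvest timing (to pesticide application via harvest timing → fertilizer cost → cover-crop use → pesticide application; to planting date via harvest timing → field size → organic matter → planting date); soil pH (to pesticide application via soil pH → cover-crop use → pesticide application; to planting date via soil pH → weed cover → field size → organic matter → planting date).
Every other variable lacks a causal path to at least one of pesticide application and planting date.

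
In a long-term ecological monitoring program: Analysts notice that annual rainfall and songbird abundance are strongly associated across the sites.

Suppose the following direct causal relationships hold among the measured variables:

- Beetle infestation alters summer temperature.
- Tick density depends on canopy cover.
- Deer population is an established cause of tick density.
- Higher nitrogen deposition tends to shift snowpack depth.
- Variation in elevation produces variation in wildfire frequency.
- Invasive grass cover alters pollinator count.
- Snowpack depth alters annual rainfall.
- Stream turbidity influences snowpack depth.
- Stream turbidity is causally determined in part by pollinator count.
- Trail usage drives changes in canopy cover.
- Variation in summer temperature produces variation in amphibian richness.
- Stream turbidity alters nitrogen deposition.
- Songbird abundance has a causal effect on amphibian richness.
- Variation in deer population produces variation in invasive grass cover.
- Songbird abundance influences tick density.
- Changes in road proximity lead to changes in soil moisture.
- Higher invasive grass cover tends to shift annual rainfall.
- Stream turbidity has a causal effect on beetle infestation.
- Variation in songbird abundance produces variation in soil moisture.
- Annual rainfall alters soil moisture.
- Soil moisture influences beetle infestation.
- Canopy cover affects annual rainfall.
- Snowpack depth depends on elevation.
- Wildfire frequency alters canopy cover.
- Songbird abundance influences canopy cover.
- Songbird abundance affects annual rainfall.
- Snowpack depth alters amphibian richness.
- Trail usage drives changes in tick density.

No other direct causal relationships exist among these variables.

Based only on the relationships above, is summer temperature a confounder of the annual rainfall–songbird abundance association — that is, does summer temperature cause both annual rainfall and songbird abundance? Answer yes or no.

no

Summer temperature has no stated causal path to either annual rainfall or songbird abundance. A confounder must cause both variables, so summer temperature does not qualify.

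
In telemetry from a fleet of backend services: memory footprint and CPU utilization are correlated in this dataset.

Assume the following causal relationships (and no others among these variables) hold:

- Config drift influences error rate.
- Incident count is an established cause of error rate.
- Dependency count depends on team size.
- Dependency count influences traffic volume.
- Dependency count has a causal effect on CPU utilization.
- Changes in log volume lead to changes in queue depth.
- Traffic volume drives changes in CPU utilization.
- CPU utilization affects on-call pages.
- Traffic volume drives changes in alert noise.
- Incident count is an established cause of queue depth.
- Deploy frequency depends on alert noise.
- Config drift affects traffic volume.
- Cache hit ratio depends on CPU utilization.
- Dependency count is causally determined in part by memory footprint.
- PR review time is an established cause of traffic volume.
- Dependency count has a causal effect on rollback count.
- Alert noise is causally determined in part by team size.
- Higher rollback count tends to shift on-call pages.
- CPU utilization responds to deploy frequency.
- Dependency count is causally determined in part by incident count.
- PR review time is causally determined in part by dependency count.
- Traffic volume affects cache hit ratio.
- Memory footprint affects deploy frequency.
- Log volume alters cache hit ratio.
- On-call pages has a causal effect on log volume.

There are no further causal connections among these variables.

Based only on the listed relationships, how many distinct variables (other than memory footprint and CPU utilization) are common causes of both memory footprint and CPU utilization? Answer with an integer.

0

No listed variable has a causal path to both memory footprint and CPU utilization, so there are no common causes.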